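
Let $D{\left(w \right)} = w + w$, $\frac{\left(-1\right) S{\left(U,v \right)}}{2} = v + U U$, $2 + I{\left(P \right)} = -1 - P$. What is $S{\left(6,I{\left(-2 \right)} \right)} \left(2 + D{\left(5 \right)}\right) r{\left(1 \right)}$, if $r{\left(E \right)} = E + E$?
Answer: $-1680$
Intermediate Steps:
$I{\left(P \right)} = -3 - P$ ($I{\left(P \right)} = -2 - \left(1 + P\right) = -3 - P$)
$S{\left(U,v \right)} = - 2 v - 2 U^{2}$ ($S{\left(U,v \right)} = - 2 \left(v + U U\right) = - 2 \left(v + U^{2}\right) = - 2 v - 2 U^{2}$)
$r{\left(E \right)} = 2 E$
$D{\left(w \right)} = 2 w$
$S{\left(6,I{\left(-2 \right)} \right)} \left(2 + D{\left(5 \right)}\right) r{\left(1 \right)} = \left(- 2 \left(-3 - -2\right) - 2 \cdot 6^{2}\right) \left(2 + 2 \cdot 5\right) 2 \cdot 1 = \left(- 2 \left(-3 + 2\right) - 72\right) \left(2 + 10\right) 2 = \left(\left(-2\right) \left(-1\right) - 72\right) 12 \cdot 2 = \left(2 - 72\right) 12 \cdot 2 = \left(-70\right) 12 \cdot 2 = \left(-840\right) 2 = -1680$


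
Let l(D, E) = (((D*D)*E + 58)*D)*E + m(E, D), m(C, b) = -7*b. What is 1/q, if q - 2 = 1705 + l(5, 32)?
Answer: 1/138952 ≈ 7.1967e-6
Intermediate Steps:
l(D, E) = -7*D + D*E*(58 + E*D**2) (l(D, E) = (((D*D)*E + 58)*D)*E - 7*D = ((D**2*E + 58)*D)*E - 7*D = ((E*D**2 + 58)*D)*E - 7*D = ((58 + E*D**2)*D)*E - 7*D = (D*(58 + E*D**2))*E - 7*D = D*E*(58 + E*D**2) - 7*D = -7*D + D*E*(58 + E*D**2))
q = 138952 (q = 2 + (1705 + 5*(-7 + 58*32 + 5**2*32**2)) = 2 + (1705 + 5*(-7 + 1856 + 25*1024)) = 2 + (1705 + 5*(-7 + 1856 + 25600)) = 2 + (1705 + 5*27449) = 2 + (1705 + 137245) = 2 + 138950 = 138952)
1/q = 1/138952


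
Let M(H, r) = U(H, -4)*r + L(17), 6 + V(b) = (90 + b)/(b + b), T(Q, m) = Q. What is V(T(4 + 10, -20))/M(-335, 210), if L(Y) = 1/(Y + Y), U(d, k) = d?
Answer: 544/16743293 ≈ 3.2491e-5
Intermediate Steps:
L(Y) = 1/(2*Y)
V(b) = -6 + (90 + b)/(2*b) (V(b) = -6 + (90 + b)/(b + b) = -6 + (90 + b)/((2*b)) = -6 + (90 + b)*(1/(2*b)) = -6 + (90 + b)/(2*b))
M(H, r) = 1/34 + H*r (M(H, r) = H*r + (1/2)/17 = H*r + (1/2)*(1/17) = H*r + 1/34 = 1/34 + H*r)
V(T(4 + 10, -20))/M(-335, 210) = (-11/2 + 45/(4 + 10))/(1/34 - 335*210) = (-11/2 + 45/14)/(1/34 - 70350) = (-11/2 + 45*(1/14))/(-2391899/34) = (-11/2 + 45/14)*(-34/2391899) = -16/7*(-34/2391899) = 544/16743293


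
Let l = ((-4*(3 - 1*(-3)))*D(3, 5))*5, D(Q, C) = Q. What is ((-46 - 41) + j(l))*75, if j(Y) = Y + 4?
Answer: -33225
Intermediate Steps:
l = -360 (l = (-4*(3 - 1*(-3))*3)*5 = (-4*(3 + 3)*3)*5 = (-4*6*3)*5 = -24*3*5 = -72*5 = -360)
j(Y) = 4 + Y
((-46 - 41) + j(l))*75 = ((-46 - 41) + (4 - 360))*75 = (-87 - 356)*75 = -443*75 = -33225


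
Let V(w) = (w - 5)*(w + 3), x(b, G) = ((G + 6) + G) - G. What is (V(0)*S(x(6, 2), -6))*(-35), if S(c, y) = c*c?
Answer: 33600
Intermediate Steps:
x(b, G) = 6 + G (x(b, G) = ((6 + G) + G) - G = (6 + 2*G) - G = 6 + G)
S(c, y) = c²
V(w) = (-5 + w)*(3 + w)
(V(0)*S(x(6, 2), -6))*(-35) = ((-15 + 0² - 2*0)*(6 + 2)²)*(-35) = ((-15 + 0 + 0)*8²)*(-35) = -15*64*(-35) = -960*(-35) = 33600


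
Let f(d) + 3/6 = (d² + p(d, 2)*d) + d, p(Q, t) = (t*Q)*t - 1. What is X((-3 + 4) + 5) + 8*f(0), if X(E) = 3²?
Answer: 5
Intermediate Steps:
p(Q, t) = -1 + Q*t² (p(Q, t) = (Q*t)*t - 1 = Q*t² - 1 = -1 + Q*t²)
f(d) = -½ + d + d² + d*(-1 + 4*d) (f(d) = -½ + ((d² + (-1 + d*2²)*d) + d) = -½ + ((d² + (-1 + d*4)*d) + d) = -½ + ((d² + (-1 + 4*d)*d) + d) = -½ + ((d² + d*(-1 + 4*d)) + d) = -½ + (d + d² + d*(-1 + 4*d)) = -½ + d + d² + d*(-1 + 4*d))
X(E) = 9
X((-3 + 4) + 5) + 8*f(0) = 9 + 8*(-½ + 5*0²) = 9 + 8*(-½ + 5*0) = 9 + 8*(-½ + 0) = 9 + 8*(-½) = 9 - 4 = 5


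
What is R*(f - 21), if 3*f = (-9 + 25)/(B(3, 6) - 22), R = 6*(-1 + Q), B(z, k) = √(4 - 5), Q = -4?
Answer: 61814/97 + 32*I/97 ≈ 637.26 + 0.3299*I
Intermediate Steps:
B(z, k) = I (B(z, k) = √(-1) = I)
R = -30 (R = 6*(-1 - 4) = 6*(-5) = -30)
f = 16*(-22 - I)/1455 (f = ((-9 + 25)/(I - 22))/3 = (16/(-22 + I))/3 = (16*((-22 - I)/485))/3 = (16*(-22 - I)/485)/3 = 16*(-22 - I)/1455 ≈ -0.24192 - 0.010997*I)
R*(f - 21) = -30*((-352/1455 - 16*I/1455) - 21) = -30*(-30907/1455 - 16*I/1455) = 61814/97 + 32*I/97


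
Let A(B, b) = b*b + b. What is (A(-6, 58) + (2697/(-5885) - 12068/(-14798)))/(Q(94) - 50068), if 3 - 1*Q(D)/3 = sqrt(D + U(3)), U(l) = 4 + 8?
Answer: -1065685273060929/15587828844564515 + 63865754793*sqrt(106)/15587828844564515 ≈ -0.068324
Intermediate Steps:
U(l) = 12
Q(D) = 9 - 3*sqrt(12 + D) (Q(D) = 9 - 3*sqrt(D + 12) = 9 - 3*sqrt(12 + D))
A(B, b) = b + b**2 (A(B, b) = b**2 + b = b + b**2)
(A(-6, 58) + (2697/(-5885) - 12068/(-14798)))/(Q(94) - 50068) = (58*(1 + 58) + (2697/(-5885) - 12068/(-14798)))/((9 - 3*sqrt(12 + 94)) - 50068) = (58*59 + (2697*(-1/5885) - 12068*(-1/14798)))/((9 - 3*sqrt(106)) - 50068) = (3422 + (-2697/5885 + 862/1057))/(-50059 - 3*sqrt(106)) = (3422 + 2222141/6220445)/(-50059 - 3*sqrt(106)) = 21288584931/(6220445*(-50059 - 3*sqrt(106)))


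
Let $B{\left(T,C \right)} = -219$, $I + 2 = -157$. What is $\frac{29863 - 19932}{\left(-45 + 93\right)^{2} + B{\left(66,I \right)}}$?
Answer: $\frac{9931}{2085} \approx 4.7631$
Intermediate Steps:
$I = -159$ ($I = -2 - 157 = -159$)
$\frac{29863 - 19932}{\left(-45 + 93\right)^{2} + B{\left(66,I \right)}} = \frac{29863 - 19932}{\left(-45 + 93\right)^{2} - 219} = \frac{9931}{48^{2} - 219} = \frac{9931}{2304 - 219} = \frac{9931}{2085}$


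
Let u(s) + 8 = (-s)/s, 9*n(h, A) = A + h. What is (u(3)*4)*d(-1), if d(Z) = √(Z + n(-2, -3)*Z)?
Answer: -24*I ≈ -24.0*I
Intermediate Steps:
n(h, A) = A/9 + h/9 (n(h, A) = (A + h)/9 = A/9 + h/9)
d(Z) = 2*√Z/3 (d(Z) = √(Z + ((⅑)*(-3) + (⅑)*(-2))*Z) = √(Z + (-⅓ - 2/9)*Z) = √(Z - 5*Z/9) = √(4*Z/9) = 2*√Z/3)
u(s) = -9 (u(s) = -8 + (-s)/s = -8 - 1 = -9)
(u(3)*4)*d(-1) = (-9*4)*(2*√(-1)/3) = -24*I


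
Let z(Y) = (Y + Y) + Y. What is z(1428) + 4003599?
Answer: 4007883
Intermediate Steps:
z(Y) = 3*Y (z(Y) = 2*Y + Y = 3*Y)
z(1428) + 4003599 = 3*1428 + 4003599 = 4284 + 4003599 = 4007883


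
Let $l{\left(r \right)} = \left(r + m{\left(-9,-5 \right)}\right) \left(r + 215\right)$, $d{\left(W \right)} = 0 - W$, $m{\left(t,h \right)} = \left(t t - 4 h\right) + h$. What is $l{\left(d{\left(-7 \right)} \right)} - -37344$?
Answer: $60210$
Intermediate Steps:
$m{\left(t,h \right)} = t^{2} - 3 h$ ($m{\left(t,h \right)} = \left(t^{2} - 4 h\right) + h = t^{2} - 3 h$)
$d{\left(W \right)} = - W$
$l{\left(r \right)} = \left(96 + r\right) \left(215 + r\right)$ ($l{\left(r \right)} = \left(r - \left(-15 - \left(-9\right)^{2}\right)\right) \left(r + 215\right) = \left(r + \left(81 + 15\right)\right) \left(215 + r\right) = \left(r + 96\right) \left(215 + r\right) = \left(96 + r\right) \left(215 + r\right)$)
$l{\left(d{\left(-7 \right)} \right)} - -37344 = \left(20640 + \left(\left(-1\right) \left(-7\right)\right)^{2} + 311 \left(\left(-1\right) \left(-7\right)\right)\right) - -37344 = \left(20640 + 7^{2} + 311 \cdot 7\right) + 37344 = \left(20640 + 49 + 2177\right) + 37344 = 22866 + 37344 = 60210$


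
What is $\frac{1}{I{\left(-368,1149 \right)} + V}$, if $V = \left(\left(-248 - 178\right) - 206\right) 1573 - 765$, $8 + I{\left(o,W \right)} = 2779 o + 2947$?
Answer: $- \frac{1}{2014634} \approx -4.9637 \cdot 10^{-7}$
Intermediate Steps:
$I{\left(o,W \right)} = 2939 + 2779 o$ ($I{\left(o,W \right)} = -8 + \left(2779 o + 2947\right) = -8 + \left(2947 + 2779 o\right) = 2939 + 2779 o$)
$V = -994901$ ($V = \left(-426 - 206\right) 1573 - 765 = \left(-632\right) 1573 - 765 = -994136 - 765 = -994901$)
$\frac{1}{I{\left(-368,1149 \right)} + V} = \frac{1}{\left(2939 + 2779 \left(-368\right)\right) - 994901} = \frac{1}{\left(2939 - 1022672\right) - 994901} = \frac{1}{-1019733 - 994901} = \frac{1}{-2014634} = - \frac{1}{2014634}$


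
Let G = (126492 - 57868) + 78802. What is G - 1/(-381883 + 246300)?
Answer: 19988459359/135583 ≈ 1.4743e+5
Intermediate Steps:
G = 147426 (G = 68624 + 78802 = 147426)
G - 1/(-381883 + 246300) = 147426 - 1/(-381883 + 246300) = 147426 - 1/(-135583) = 147426 - 1*(-1/135583) = 147426 + 1/135583 = 19988459359/135583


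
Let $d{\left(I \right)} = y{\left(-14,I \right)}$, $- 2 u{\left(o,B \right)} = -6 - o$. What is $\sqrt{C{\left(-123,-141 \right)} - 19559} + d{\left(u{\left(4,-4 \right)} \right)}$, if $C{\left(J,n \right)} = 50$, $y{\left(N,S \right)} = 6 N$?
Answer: $-84 + i \sqrt{19509} \approx -84.0 + 139.67 i$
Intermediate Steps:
$u{\left(o,B \right)} = 3 + \frac{o}{2}$ ($u{\left(o,B \right)} = - \frac{-6 - o}{2} = 3 + \frac{o}{2}$)
$d{\left(I \right)} = -84$ ($d{\left(I \right)} = 6 \left(-14\right) = -84$)
$\sqrt{C{\left(-123,-141 \right)} - 19559} + d{\left(u{\left(4,-4 \right)} \right)} = \sqrt{50 - 19559} - 84 = \sqrt{-19509} - 84 = i \sqrt{19509} - 84 = -84 + i \sqrt{19509}$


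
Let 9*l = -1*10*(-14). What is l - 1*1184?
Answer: -10516/9 ≈ -1168.4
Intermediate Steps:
l = 140/9 (l = (-1*10*(-14))/9 = (-10*(-14))/9 = (1/9)*140 = 140/9 ≈ 15.556)
l - 1*1184 = 140/9 - 1*1184 = 140/9 - 1184 = -10516/9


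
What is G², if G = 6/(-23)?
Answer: 36/529 ≈ 0.068053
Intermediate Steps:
G = -6/23 (G = 6*(-1/23) = -6/23 ≈ -0.26087)
G² = (-6/23)² = 36/529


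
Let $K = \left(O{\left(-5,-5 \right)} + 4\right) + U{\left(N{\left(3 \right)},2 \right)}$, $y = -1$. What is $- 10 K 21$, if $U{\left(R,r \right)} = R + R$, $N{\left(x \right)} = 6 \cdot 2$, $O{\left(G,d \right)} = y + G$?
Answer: $-4620$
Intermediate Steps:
$O{\left(G,d \right)} = -1 + G$
$N{\left(x \right)} = 12$
$U{\left(R,r \right)} = 2 R$
$K = 22$ ($K = \left(\left(-1 - 5\right) + 4\right) + 2 \cdot 12 = \left(-6 + 4\right) + 24 = -2 + 24 = 22$)
$- 10 K 21 = \left(-10\right) 22 \cdot 21 = \left(-220\right) 21 = -4620$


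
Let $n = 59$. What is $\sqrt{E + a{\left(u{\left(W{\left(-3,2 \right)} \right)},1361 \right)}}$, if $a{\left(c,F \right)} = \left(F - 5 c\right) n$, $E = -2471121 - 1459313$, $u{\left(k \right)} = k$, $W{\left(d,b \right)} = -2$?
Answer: $i \sqrt{3849545} \approx 1962.0 i$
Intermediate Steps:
$E = -3930434$
$a{\left(c,F \right)} = - 295 c + 59 F$ ($a{\left(c,F \right)} = \left(F - 5 c\right) 59 = - 295 c + 59 F$)
$\sqrt{E + a{\left(u{\left(W{\left(-3,2 \right)} \right)},1361 \right)}} = \sqrt{-3930434 + \left(\left(-295\right) \left(-2\right) + 59 \cdot 1361\right)} = \sqrt{-3930434 + \left(590 + 80299\right)} = \sqrt{-3930434 + 80889} = \sqrt{-3849545} = i \sqrt{3849545}$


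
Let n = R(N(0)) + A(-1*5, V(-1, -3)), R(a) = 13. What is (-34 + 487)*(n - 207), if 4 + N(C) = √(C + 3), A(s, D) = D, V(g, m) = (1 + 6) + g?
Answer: -85164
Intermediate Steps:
V(g, m) = 7 + g
N(C) = -4 + √(3 + C) (N(C) = -4 + √(C + 3) = -4 + √(3 + C))
n = 19 (n = 13 + (7 - 1) = 13 + 6 = 19)
(-34 + 487)*(n - 207) = (-34 + 487)*(19 - 207) = 453*(-188) = -85164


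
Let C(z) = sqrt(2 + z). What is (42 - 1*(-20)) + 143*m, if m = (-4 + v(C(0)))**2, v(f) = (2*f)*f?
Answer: 62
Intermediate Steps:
v(f) = 2*f**2
m = 0 (m = (-4 + 2*(sqrt(2 + 0))**2)**2 = (-4 + 2*(sqrt(2))**2)**2 = (-4 + 2*2)**2 = (-4 + 4)**2 = 0**2 = 0)
(42 - 1*(-20)) + 143*m = (42 - 1*(-20)) + 143*0 = (42 + 20) + 0 = 62 + 0 = 62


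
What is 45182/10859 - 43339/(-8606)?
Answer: 859454493/93452554 ≈ 9.1967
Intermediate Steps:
45182/10859 - 43339/(-8606) = 45182*(1/10859) - 43339*(-1/8606) = 45182/10859 + 43339/8606 = 859454493/93452554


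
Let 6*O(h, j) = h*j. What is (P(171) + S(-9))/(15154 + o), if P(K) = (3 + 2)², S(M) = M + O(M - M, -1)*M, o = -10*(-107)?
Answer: 1/1014 ≈ 0.00098619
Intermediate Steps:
O(h, j) = h*j/6 (O(h, j) = (h*j)/6 = h*j/6)
o = 1070
S(M) = M (S(M) = M + ((⅙)*(M - M)*(-1))*M = M + ((⅙)*0*(-1))*M = M + 0*M = M + 0 = M)
P(K) = 25 (P(K) = 5² = 25)
(P(171) + S(-9))/(15154 + o) = (25 - 9)/(15154 + 1070) = 16/16224 = 16*(1/16224) = 1/1014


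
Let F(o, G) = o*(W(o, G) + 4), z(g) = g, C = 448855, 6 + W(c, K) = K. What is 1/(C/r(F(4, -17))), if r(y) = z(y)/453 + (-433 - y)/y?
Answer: 31189/3090635988 ≈ 1.0091e-5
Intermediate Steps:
W(c, K) = -6 + K
F(o, G) = o*(-2 + G) (F(o, G) = o*((-6 + G) + 4) = o*(-2 + G))
r(y) = y/453 + (-433 - y)/y
1/(C/r(F(4, -17))) = 1/(448855/(-1 - 433*1/(4*(-2 - 17)) + (4*(-2 - 17))/453)) = 1/(448855/(-1 - 433/(4*(-19)) + (4*(-19))/453)) = 1/(448855/(-1 - 433/(-76) + (1/453)*(-76))) = 1/(448855/(-1 - 433*(-1/76) - 76/453)) = 1/(448855/(-1 + 433/76 - 76/453)) = 1/(448855/(155945/34428)) = 1/(448855*(34428/155945)) = 1/(3090635988/31189) = 31189/3090635988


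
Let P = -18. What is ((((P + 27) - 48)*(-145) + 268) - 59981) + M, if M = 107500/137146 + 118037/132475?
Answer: -491058910841699/9084208175 ≈ -54056.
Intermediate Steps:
M = 15214682451/9084208175 (M = 107500*(1/137146) + 118037*(1/132475) = 53750/68573 + 118037/132475 = 15214682451/9084208175 ≈ 1.6749)
((((P + 27) - 48)*(-145) + 268) - 59981) + M = ((((-18 + 27) - 48)*(-145) + 268) - 59981) + 15214682451/9084208175 = (((9 - 48)*(-145) + 268) - 59981) + 15214682451/9084208175 = ((-39*(-145) + 268) - 59981) + 15214682451/9084208175 = ((5655 + 268) - 59981) + 15214682451/9084208175 = (5923 - 59981) + 15214682451/9084208175 = -54058 + 15214682451/9084208175 = -491058910841699/9084208175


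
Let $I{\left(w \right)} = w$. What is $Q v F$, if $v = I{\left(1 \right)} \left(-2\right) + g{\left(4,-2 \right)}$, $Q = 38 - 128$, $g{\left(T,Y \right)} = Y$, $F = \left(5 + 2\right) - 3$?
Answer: $1440$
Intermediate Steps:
$F = 4$ ($F = 7 - 3 = 4$)
$Q = -90$ ($Q = 38 - 128 = -90$)
$v = -4$ ($v = 1 \left(-2\right) - 2 = -2 - 2 = -4$)
$Q v F = - 90 \left(\left(-4\right) 4\right) = \left(-90\right) \left(-16\right) = 1440$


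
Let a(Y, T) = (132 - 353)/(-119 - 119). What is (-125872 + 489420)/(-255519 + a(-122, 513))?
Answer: -5089672/3577253 ≈ -1.4228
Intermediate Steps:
a(Y, T) = 13/14 (a(Y, T) = -221/(-238) = -221*(-1/238) = 13/14)
(-125872 + 489420)/(-255519 + a(-122, 513)) = (-125872 + 489420)/(-255519 + 13/14) = 363548/(-3577253/14) = 363548*(-14/3577253) = -5089672/3577253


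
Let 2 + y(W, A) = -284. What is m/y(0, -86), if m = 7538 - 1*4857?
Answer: -2681/286 ≈ -9.3741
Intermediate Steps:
y(W, A) = -286 (y(W, A) = -2 - 284 = -286)
m = 2681 (m = 7538 - 4857 = 2681)
m/y(0, -86) = 2681/(-286) = 2681*(-1/286) = -2681/286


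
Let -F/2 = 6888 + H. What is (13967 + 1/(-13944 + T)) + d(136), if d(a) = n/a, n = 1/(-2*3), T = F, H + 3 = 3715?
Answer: 50067332801/3584688 ≈ 13967.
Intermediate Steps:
H = 3712 (H = -3 + 3715 = 3712)
F = -21200 (F = -2*(6888 + 3712) = -2*10600 = -21200)
T = -21200
n = -1/6 (n = 1/(-2*3) = 1/(-6) = -1/6 ≈ -0.16667)
d(a) = -1/(6*a)
(13967 + 1/(-13944 + T)) + d(136) = (13967 + 1/(-13944 - 21200)) - 1/6/136 = (13967 + 1/(-35144)) - 1/6*1/136 = (13967 - 1/35144) - 1/816 = 490856247/35144 - 1/816 = 50067332801/3584688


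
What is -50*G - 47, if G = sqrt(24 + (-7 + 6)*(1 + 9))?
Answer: -47 - 50*sqrt(14) ≈ -234.08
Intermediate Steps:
G = sqrt(14) (G = sqrt(24 - 1*10) = sqrt(24 - 10) = sqrt(14) ≈ 3.7417)
-50*G - 47 = -50*sqrt(14) - 47 = -47 - 50*sqrt(14)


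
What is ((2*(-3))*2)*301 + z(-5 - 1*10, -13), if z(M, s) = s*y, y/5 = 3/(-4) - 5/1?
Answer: -12953/4 ≈ -3238.3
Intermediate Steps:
y = -115/4 (y = 5*(3/(-4) - 5/1) = 5*(3*(-1/4) - 5*1) = 5*(-3/4 - 5) = 5*(-23/4) = -115/4 ≈ -28.750)
z(M, s) = -115*s/4 (z(M, s) = s*(-115/4) = -115*s/4)
((2*(-3))*2)*301 + z(-5 - 1*10, -13) = ((2*(-3))*2)*301 - 115/4*(-13) = -6*2*301 + 1495/4 = -12*301 + 1495/4 = -3612 + 1495/4 = -12953/4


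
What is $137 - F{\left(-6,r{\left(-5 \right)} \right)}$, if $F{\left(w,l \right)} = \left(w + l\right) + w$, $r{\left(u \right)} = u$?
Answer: $154$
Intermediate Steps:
$F{\left(w,l \right)} = l + 2 w$ ($F{\left(w,l \right)} = \left(l + w\right) + w = l + 2 w$)
$137 - F{\left(-6,r{\left(-5 \right)} \right)} = 137 - \left(-5 + 2 \left(-6\right)\right) = 137 - \left(-5 - 12\right) = 137 - -17 = 137 + 17 = 154$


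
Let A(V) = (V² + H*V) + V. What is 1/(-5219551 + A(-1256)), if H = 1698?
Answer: -1/5775959 ≈ -1.7313e-7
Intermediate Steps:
A(V) = V² + 1699*V (A(V) = (V² + 1698*V) + V = V² + 1699*V)
1/(-5219551 + A(-1256)) = 1/(-5219551 - 1256*(1699 - 1256)) = 1/(-5219551 - 1256*443) = 1/(-5219551 - 556408) = 1/(-5775959) = -1/5775959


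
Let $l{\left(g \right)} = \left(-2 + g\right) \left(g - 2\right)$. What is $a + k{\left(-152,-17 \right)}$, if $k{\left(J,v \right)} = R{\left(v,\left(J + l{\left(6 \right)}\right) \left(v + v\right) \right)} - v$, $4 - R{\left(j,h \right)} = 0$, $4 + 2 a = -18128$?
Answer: $-9045$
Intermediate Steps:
$a = -9066$ ($a = -2 + \frac{1}{2} \left(-18128\right) = -2 - 9064 = -9066$)
$l{\left(g \right)} = \left(-2 + g\right)^{2}$ ($l{\left(g \right)} = \left(-2 + g\right) \left(-2 + g\right) = \left(-2 + g\right)^{2}$)
$R{\left(j,h \right)} = 4$ ($R{\left(j,h \right)} = 4 - 0 = 4 + 0 = 4$)
$k{\left(J,v \right)} = 4 - v$
$a + k{\left(-152,-17 \right)} = -9066 + \left(4 - -17\right) = -9066 + \left(4 + 17\right) = -9066 + 21 = -9045$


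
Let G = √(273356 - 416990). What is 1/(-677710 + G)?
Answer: -338855/229645493867 - I*√143634/459290987734 ≈ -1.4756e-6 - 8.2516e-10*I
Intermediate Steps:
G = I*√143634 (G = √(-143634) = I*√143634 ≈ 378.99*I)
1/(-677710 + G) = 1/(-677710 + I*√143634)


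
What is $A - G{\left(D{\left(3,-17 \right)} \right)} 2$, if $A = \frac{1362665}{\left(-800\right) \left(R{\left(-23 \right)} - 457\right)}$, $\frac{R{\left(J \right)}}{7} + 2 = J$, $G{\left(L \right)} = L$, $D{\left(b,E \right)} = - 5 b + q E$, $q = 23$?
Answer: $\frac{82381973}{101120} \approx 814.7$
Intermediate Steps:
$D{\left(b,E \right)} = - 5 b + 23 E$
$R{\left(J \right)} = -14 + 7 J$
$A = \frac{272533}{101120}$ ($A = \frac{1362665}{\left(-800\right) \left(\left(-14 + 7 \left(-23\right)\right) - 457\right)} = \frac{1362665}{\left(-800\right) \left(\left(-14 - 161\right) - 457\right)} = \frac{1362665}{\left(-800\right) \left(-175 - 457\right)} = \frac{1362665}{\left(-800\right) \left(-632\right)} = \frac{1362665}{505600} = 1362665 \cdot \frac{1}{505600} = \frac{272533}{101120} \approx 2.6951$)
$A - G{\left(D{\left(3,-17 \right)} \right)} 2 = \frac{272533}{101120} - \left(\left(-5\right) 3 + 23 \left(-17\right)\right) 2 = \frac{272533}{101120} - \left(-15 - 391\right) 2 = \frac{272533}{101120} - \left(-406\right) 2 = \frac{272533}{101120} - -812 = \frac{272533}{101120} + 812 = \frac{82381973}{101120}$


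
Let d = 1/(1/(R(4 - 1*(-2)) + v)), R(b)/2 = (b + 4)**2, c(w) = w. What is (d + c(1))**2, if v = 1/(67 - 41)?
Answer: 27321529/676 ≈ 40416.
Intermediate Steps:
R(b) = 2*(4 + b)**2 (R(b) = 2*(b + 4)**2 = 2*(4 + b)**2)
v = 1/26 ≈ 0.038462
d = 5201/26 (d = 1/(1/(2*(4 + (4 - 1*(-2)))**2 + 1/26)) = 1/(1/(2*(4 + (4 + 2))**2 + 1/26)) = 1/(1/(2*(4 + 6)**2 + 1/26)) = 1/(1/(2*10**2 + 1/26)) = 1/(1/(2*100 + 1/26)) = 1/(1/(200 + 1/26)) = 1/(1/(5201/26)) = 1/(26/5201) = 5201/26 ≈ 200.04)
(d + c(1))**2 = (5201/26 + 1)**2 = (5227/26)**2 = 27321529/676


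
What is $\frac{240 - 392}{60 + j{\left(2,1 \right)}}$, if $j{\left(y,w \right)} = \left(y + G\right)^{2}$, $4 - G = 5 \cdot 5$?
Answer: $- \frac{152}{421} \approx -0.36104$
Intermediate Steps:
$G = -21$ ($G = 4 - 5 \cdot 5 = 4 - 25 = -21$)
$j{\left(y,w \right)} = \left(-21 + y\right)^{2}$ ($j{\left(y,w \right)} = \left(y - 21\right)^{2} = \left(-21 + y\right)^{2}$)
$\frac{240 - 392}{60 + j{\left(2,1 \right)}} = \frac{240 - 392}{60 + \left(-21 + 2\right)^{2}} = - \frac{152}{60 + \left(-19\right)^{2}} = - \frac{152}{60 + 361} = - \frac{152}{421}$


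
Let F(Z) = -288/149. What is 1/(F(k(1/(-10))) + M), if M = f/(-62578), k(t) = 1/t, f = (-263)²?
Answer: -9324122/28328645 ≈ -0.32914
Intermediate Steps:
f = 69169
M = -69169/62578 (M = 69169/(-62578) = 69169*(-1/62578) = -69169/62578 ≈ -1.1053)
F(Z) = -288/149 (F(Z) = -288*1/149 = -288/149)
1/(F(k(1/(-10))) + M) = 1/(-288/149 - 69169/62578) = 1/(-28328645/9324122) = -9324122/28328645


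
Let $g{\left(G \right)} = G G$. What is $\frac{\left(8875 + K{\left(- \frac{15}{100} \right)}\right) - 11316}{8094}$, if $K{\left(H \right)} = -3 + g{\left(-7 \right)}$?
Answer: $- \frac{2395}{8094} \approx -0.2959$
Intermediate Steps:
$g{\left(G \right)} = G^{2}$
$K{\left(H \right)} = 46$ ($K{\left(H \right)} = -3 + \left(-7\right)^{2} = -3 + 49 = 46$)
$\frac{\left(8875 + K{\left(- \frac{15}{100} \right)}\right) - 11316}{8094} = \frac{\left(8875 + 46\right) - 11316}{8094} = \left(8921 - 11316\right) \frac{1}{8094} = \left(-2395\right) \frac{1}{8094} = - \frac{2395}{8094}$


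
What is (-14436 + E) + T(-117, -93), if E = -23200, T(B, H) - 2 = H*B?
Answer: -26753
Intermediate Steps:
T(B, H) = 2 + B*H (T(B, H) = 2 + H*B = 2 + B*H)
(-14436 + E) + T(-117, -93) = (-14436 - 23200) + (2 - 117*(-93)) = -37636 + (2 + 10881) = -37636 + 10883 = -26753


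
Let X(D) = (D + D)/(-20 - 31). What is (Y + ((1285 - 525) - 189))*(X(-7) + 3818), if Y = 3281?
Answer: 250035888/17 ≈ 1.4708e+7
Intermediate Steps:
X(D) = -2*D/51 (X(D) = (2*D)/(-51) = (2*D)*(-1/51) = -2*D/51)
(Y + ((1285 - 525) - 189))*(X(-7) + 3818) = (3281 + ((1285 - 525) - 189))*(-2/51*(-7) + 3818) = (3281 + (760 - 189))*(14/51 + 3818) = (3281 + 571)*(194732/51) = 3852*(194732/51) = 250035888/17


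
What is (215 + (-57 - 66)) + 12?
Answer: 104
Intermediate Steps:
(215 + (-57 - 66)) + 12 = (215 - 123) + 12 = 92 + 12 = 104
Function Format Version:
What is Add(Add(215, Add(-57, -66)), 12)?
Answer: 104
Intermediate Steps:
Add(Add(215, Add(-57, -66)), 12) = Add(Add(215, -123), 12) = Add(92, 12) = 104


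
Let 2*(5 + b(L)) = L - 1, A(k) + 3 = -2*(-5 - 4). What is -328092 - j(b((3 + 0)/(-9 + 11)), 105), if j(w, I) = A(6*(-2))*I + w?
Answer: -1318649/4 ≈ -3.2966e+5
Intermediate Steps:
A(k) = 15 (A(k) = -3 - 2*(-5 - 4) = -3 - 2*(-9) = -3 + 18 = 15)
b(L) = -11/2 + L/2 (b(L) = -5 + (L - 1)/2 = -5 + (-1 + L)/2 = -5 + (-1/2 + L/2) = -11/2 + L/2)
j(w, I) = w + 15*I (j(w, I) = 15*I + w = w + 15*I)
-328092 - j(b((3 + 0)/(-9 + 11)), 105) = -328092 - ((-11/2 + ((3 + 0)/(-9 + 11))/2) + 15*105) = -328092 - ((-11/2 + (3/2)/2) + 1575) = -328092 - ((-11/2 + (3*(1/2))/2) + 1575) = -328092 - ((-11/2 + (1/2)*(3/2)) + 1575) = -328092 - ((-11/2 + 3/4) + 1575) = -328092 - (-19/4 + 1575) = -328092 - 1*6281/4 = -328092 - 6281/4 = -1318649/4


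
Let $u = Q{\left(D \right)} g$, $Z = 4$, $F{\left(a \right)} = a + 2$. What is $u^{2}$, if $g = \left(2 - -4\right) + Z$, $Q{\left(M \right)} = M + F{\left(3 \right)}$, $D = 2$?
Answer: $4900$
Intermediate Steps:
$F{\left(a \right)} = 2 + a$
$Q{\left(M \right)} = 5 + M$ ($Q{\left(M \right)} = M + \left(2 + 3\right) = M + 5 = 5 + M$)
$g = 10$ ($g = \left(2 - -4\right) + 4 = \left(2 + 4\right) + 4 = 6 + 4 = 10$)
$u = 70$ ($u = \left(5 + 2\right) 10 = 7 \cdot 10 = 70$)
$u^{2} = 70^{2} = 4900$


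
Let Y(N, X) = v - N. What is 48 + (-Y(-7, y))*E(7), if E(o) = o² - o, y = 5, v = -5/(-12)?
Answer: -527/2 ≈ -263.50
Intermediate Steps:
v = 5/12 (v = -5*(-1/12) = 5/12 ≈ 0.41667)
Y(N, X) = 5/12 - N
48 + (-Y(-7, y))*E(7) = 48 + (-(5/12 - 1*(-7)))*(7*(-1 + 7)) = 48 + (-(5/12 + 7))*(7*6) = 48 - 1*89/12*42 = 48 - 89/12*42 = 48 - 623/2 = -527/2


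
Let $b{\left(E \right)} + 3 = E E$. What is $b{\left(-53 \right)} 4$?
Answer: $11224$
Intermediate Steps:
$b{\left(E \right)} = -3 + E^{2}$ ($b{\left(E \right)} = -3 + E E = -3 + E^{2}$)
$b{\left(-53 \right)} 4 = \left(-3 + \left(-53\right)^{2}\right) 4 = \left(-3 + 2809\right) 4 = 2806 \cdot 4 = 11224$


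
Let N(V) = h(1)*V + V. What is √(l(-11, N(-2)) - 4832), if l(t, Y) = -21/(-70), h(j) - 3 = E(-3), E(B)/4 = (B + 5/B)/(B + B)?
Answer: I*√483170/10 ≈ 69.51*I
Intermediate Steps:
E(B) = 2*(B + 5/B)/B (E(B) = 4*((B + 5/B)/(B + B)) = 4*((B + 5/B)/((2*B))) = 4*((B + 5/B)*(1/(2*B))) = 4*((B + 5/B)/(2*B)) = 2*(B + 5/B)/B)
h(j) = 55/9 (h(j) = 3 + (2 + 10/(-3)²) = 3 + (2 + 10*(⅑)) = 3 + (2 + 10/9) = 3 + 28/9 = 55/9)
N(V) = 64*V/9 (N(V) = 55*V/9 + V = 64*V/9)
l(t, Y) = 3/10 (l(t, Y) = -21*(-1/70) = 3/10)
√(l(-11, N(-2)) - 4832) = √(3/10 - 4832) = √(-48317/10) = I*√483170/10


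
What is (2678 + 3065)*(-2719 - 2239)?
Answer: -28473794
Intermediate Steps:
(2678 + 3065)*(-2719 - 2239) = 5743*(-4958) = -28473794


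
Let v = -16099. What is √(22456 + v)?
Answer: √6357 ≈ 79.731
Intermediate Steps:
√(22456 + v) = √(22456 - 16099) = √6357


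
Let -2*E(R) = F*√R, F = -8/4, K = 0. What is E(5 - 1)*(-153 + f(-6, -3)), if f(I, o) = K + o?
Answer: -312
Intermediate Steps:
F = -2 (F = -8*¼ = -2)
f(I, o) = o (f(I, o) = 0 + o = o)
E(R) = √R (E(R) = -(-1)*√R = √R)
E(5 - 1)*(-153 + f(-6, -3)) = √(5 - 1)*(-153 - 3) = √4*(-156) = 2*(-156) = -312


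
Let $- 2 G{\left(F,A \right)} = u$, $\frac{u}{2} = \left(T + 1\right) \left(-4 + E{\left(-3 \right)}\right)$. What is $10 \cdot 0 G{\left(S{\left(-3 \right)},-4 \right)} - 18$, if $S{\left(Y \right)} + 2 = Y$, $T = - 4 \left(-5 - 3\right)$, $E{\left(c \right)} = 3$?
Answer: $-18$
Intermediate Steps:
$T = 32$ ($T = \left(-4\right) \left(-8\right) = 32$)
$S{\left(Y \right)} = -2 + Y$
$u = -66$ ($u = 2 \left(32 + 1\right) \left(-4 + 3\right) = 2 \cdot 33 \left(-1\right) = 2 \left(-33\right) = -66$)
$G{\left(F,A \right)} = 33$ ($G{\left(F,A \right)} = \left(- \frac{1}{2}\right) \left(-66\right) = 33$)
$10 \cdot 0 G{\left(S{\left(-3 \right)},-4 \right)} - 18 = 10 \cdot 0 \cdot 33 - 18 = 0 \cdot 33 - 18 = 0 - 18 = -18$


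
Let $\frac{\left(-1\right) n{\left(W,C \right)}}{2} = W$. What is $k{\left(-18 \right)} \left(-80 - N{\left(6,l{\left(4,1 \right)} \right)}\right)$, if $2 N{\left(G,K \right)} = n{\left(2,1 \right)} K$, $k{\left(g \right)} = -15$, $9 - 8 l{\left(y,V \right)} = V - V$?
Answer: $\frac{4665}{4} \approx 1166.3$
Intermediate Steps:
$l{\left(y,V \right)} = \frac{9}{8}$ ($l{\left(y,V \right)} = \frac{9}{8} - \frac{V - V}{8} = \frac{9}{8} - 0 = \frac{9}{8} + 0 = \frac{9}{8}$)
$n{\left(W,C \right)} = - 2 W$
$N{\left(G,K \right)} = - 2 K$ ($N{\left(G,K \right)} = \frac{\left(-2\right) 2 K}{2} = \frac{\left(-4\right) K}{2} = - 2 K$)
$k{\left(-18 \right)} \left(-80 - N{\left(6,l{\left(4,1 \right)} \right)}\right) = - 15 \left(-80 - \left(-2\right) \frac{9}{8}\right) = - 15 \left(-80 - - \frac{9}{4}\right) = - 15 \left(-80 + \frac{9}{4}\right) = \left(-15\right) \left(- \frac{311}{4}\right) = \frac{4665}{4}$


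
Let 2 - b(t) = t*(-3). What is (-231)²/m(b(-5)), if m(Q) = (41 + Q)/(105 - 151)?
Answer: -175329/2 ≈ -87665.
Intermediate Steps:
b(t) = 2 + 3*t (b(t) = 2 - t*(-3) = 2 - (-3)*t = 2 + 3*t)
m(Q) = -41/46 - Q/46 (m(Q) = (41 + Q)/(-46) = (41 + Q)*(-1/46) = -41/46 - Q/46)
(-231)²/m(b(-5)) = (-231)²/(-41/46 - (2 + 3*(-5))/46) = 53361/(-41/46 - (2 - 15)/46) = 53361/(-41/46 - 1/46*(-13)) = 53361/(-41/46 + 13/46) = 53361/(-14/23) = 53361*(-23/14) = -175329/2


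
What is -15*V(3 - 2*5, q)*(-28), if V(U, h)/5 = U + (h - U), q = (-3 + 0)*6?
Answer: -37800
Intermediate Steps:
q = -18 (q = -3*6 = -18)
V(U, h) = 5*h (V(U, h) = 5*(U + (h - U)) = 5*h)
-15*V(3 - 2*5, q)*(-28) = -75*(-18)*(-28) = -15*(-90)*(-28) = 1350*(-28) = -37800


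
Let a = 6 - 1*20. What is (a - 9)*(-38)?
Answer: 874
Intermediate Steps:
a = -14 (a = 6 - 20 = -14)
(a - 9)*(-38) = (-14 - 9)*(-38) = -23*(-38) = 874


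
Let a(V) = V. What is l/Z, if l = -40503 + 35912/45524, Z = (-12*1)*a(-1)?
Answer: -460955665/136572 ≈ -3375.2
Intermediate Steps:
Z = 12 (Z = -12*1*(-1) = -12*(-1) = 12)
l = -460955665/11381 (l = -40503 + 35912*(1/45524) = -40503 + 8978/11381 = -460955665/11381 ≈ -40502.)
l/Z = -460955665/11381/12 = -460955665/11381*1/12 = -460955665/136572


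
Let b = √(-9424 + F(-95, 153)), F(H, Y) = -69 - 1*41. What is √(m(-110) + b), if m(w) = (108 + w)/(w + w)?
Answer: √(110 + 12100*I*√9534)/110 ≈ 6.9875 + 6.9869*I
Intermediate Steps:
F(H, Y) = -110 (F(H, Y) = -69 - 41 = -110)
m(w) = (108 + w)/(2*w) (m(w) = (108 + w)/((2*w)) = (108 + w)*(1/(2*w)) = (108 + w)/(2*w))
b = I*√9534 (b = √(-9424 - 110) = √(-9534) = I*√9534 ≈ 97.642*I)
√(m(-110) + b) = √((½)*(108 - 110)/(-110) + I*√9534) = √((½)*(-1/110)*(-2) + I*√9534) = √(1/110 + I*√9534)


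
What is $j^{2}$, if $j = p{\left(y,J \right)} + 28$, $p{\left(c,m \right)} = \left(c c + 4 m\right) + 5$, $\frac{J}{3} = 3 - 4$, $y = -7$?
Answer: $4900$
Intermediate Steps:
$J = -3$ ($J = 3 \left(3 - 4\right) = 3 \left(-1\right) = -3$)
$p{\left(c,m \right)} = 5 + c^{2} + 4 m$ ($p{\left(c,m \right)} = \left(c^{2} + 4 m\right) + 5 = 5 + c^{2} + 4 m$)
$j = 70$ ($j = \left(5 + \left(-7\right)^{2} + 4 \left(-3\right)\right) + 28 = \left(5 + 49 - 12\right) + 28 = 42 + 28 = 70$)
$j^{2} = 70^{2} = 4900$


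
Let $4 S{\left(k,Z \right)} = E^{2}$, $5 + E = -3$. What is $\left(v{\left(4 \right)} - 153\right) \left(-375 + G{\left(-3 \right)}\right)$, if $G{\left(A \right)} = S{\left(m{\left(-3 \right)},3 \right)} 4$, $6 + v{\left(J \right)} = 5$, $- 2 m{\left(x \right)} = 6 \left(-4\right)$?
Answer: $47894$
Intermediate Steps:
$E = -8$ ($E = -5 - 3 = -8$)
$m{\left(x \right)} = 12$ ($m{\left(x \right)} = - \frac{6 \left(-4\right)}{2} = \left(- \frac{1}{2}\right) \left(-24\right) = 12$)
$S{\left(k,Z \right)} = 16$ ($S{\left(k,Z \right)} = \frac{\left(-8\right)^{2}}{4} = \frac{1}{4} \cdot 64 = 16$)
$v{\left(J \right)} = -1$ ($v{\left(J \right)} = -6 + 5 = -1$)
$G{\left(A \right)} = 64$ ($G{\left(A \right)} = 16 \cdot 4 = 64$)
$\left(v{\left(4 \right)} - 153\right) \left(-375 + G{\left(-3 \right)}\right) = \left(-1 - 153\right) \left(-375 + 64\right) = \left(-154\right) \left(-311\right) = 47894$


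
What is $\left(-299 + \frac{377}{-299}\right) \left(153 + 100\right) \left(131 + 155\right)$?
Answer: $-21726276$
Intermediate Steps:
$\left(-299 + \frac{377}{-299}\right) \left(153 + 100\right) \left(131 + 155\right) = \left(-299 + 377 \left(- \frac{1}{299}\right)\right) 253 \cdot 286 = \left(-299 - \frac{29}{23}\right) 72358 = \left(- \frac{6906}{23}\right) 72358 = -21726276$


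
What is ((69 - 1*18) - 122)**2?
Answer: 5041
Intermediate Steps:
((69 - 1*18) - 122)**2 = ((69 - 18) - 122)**2 = (51 - 122)**2 = (-71)**2 = 5041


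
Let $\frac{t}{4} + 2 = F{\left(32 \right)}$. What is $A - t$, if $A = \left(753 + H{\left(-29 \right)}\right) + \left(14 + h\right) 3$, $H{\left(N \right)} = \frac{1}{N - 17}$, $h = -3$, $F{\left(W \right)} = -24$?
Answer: $\frac{40939}{46} \approx 889.98$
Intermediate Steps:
$H{\left(N \right)} = \frac{1}{-17 + N}$
$t = -104$ ($t = -8 + 4 \left(-24\right) = -8 - 96 = -104$)
$A = \frac{36155}{46}$ ($A = \left(753 + \frac{1}{-17 - 29}\right) + \left(14 - 3\right) 3 = \left(753 + \frac{1}{-46}\right) + 11 \cdot 3 = \left(753 - \frac{1}{46}\right) + 33 = \frac{34637}{46} + 33 = \frac{36155}{46} \approx 785.98$)
$A - t = \frac{36155}{46} - -104 = \frac{36155}{46} + 104 = \frac{40939}{46}$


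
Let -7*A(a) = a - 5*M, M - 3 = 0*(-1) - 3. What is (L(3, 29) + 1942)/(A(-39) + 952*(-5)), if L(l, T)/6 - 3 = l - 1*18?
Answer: -13090/33281 ≈ -0.39332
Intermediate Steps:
M = 0 (M = 3 + (0*(-1) - 3) = 3 + (0 - 3) = 3 - 3 = 0)
L(l, T) = -90 + 6*l (L(l, T) = 18 + 6*(l - 1*18) = 18 + 6*(l - 18) = 18 + 6*(-18 + l) = 18 + (-108 + 6*l) = -90 + 6*l)
A(a) = -a/7 (A(a) = -(a - 5*0)/7 = -(a + 0)/7 = -a/7)
(L(3, 29) + 1942)/(A(-39) + 952*(-5)) = ((-90 + 6*3) + 1942)/(-1/7*(-39) + 952*(-5)) = ((-90 + 18) + 1942)/(39/7 - 4760) = (-72 + 1942)/(-33281/7) = 1870*(-7/33281) = -13090/33281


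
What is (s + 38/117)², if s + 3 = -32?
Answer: 16459249/13689 ≈ 1202.4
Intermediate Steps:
s = -35 (s = -3 - 32 = -35)
(s + 38/117)² = (-35 + 38/117)² = (-4057/117)² = 16459249/13689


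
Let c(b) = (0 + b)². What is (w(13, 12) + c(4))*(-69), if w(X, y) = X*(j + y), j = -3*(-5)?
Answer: -25323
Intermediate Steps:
j = 15
w(X, y) = X*(15 + y)
c(b) = b²
(w(13, 12) + c(4))*(-69) = (13*(15 + 12) + 4²)*(-69) = (13*27 + 16)*(-69) = (351 + 16)*(-69) = 367*(-69) = -25323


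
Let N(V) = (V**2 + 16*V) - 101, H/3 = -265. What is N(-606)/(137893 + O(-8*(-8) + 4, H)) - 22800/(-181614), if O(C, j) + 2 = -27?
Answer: 11343204291/4173005416 ≈ 2.7182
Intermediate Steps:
H = -795 (H = 3*(-265) = -795)
N(V) = -101 + V**2 + 16*V
O(C, j) = -29 (O(C, j) = -2 - 27 = -29)
N(-606)/(137893 + O(-8*(-8) + 4, H)) - 22800/(-181614) = (-101 + (-606)**2 + 16*(-606))/(137893 - 29) - 22800/(-181614) = (-101 + 367236 - 9696)/137864 - 22800*(-1/181614) = 357439*(1/137864) + 3800/30269 = 357439/137864 + 3800/30269 = 11343204291/4173005416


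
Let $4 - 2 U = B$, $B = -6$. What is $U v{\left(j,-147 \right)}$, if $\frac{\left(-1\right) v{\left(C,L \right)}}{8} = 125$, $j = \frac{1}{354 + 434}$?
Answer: $-5000$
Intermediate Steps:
$j = \frac{1}{788} \approx 0.001269$
$v{\left(C,L \right)} = -1000$ ($v{\left(C,L \right)} = \left(-8\right) 125 = -1000$)
$U = 5$ ($U = 2 - -3 = 2 + 3 = 5$)
$U v{\left(j,-147 \right)} = 5 \left(-1000\right) = -5000$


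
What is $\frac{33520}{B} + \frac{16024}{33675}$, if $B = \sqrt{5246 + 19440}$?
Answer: $\frac{16024}{33675} + \frac{16760 \sqrt{24686}}{12343} \approx 213.82$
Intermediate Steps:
$B = \sqrt{24686} \approx 157.12$
$\frac{33520}{B} + \frac{16024}{33675} = \frac{33520}{\sqrt{24686}} + \frac{16024}{33675} = 33520 \frac{\sqrt{24686}}{24686} + 16024 \cdot \frac{1}{33675} = \frac{16760 \sqrt{24686}}{12343} + \frac{16024}{33675} = \frac{16024}{33675} + \frac{16760 \sqrt{24686}}{12343}$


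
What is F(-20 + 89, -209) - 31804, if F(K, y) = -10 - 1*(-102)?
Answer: -31712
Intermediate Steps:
F(K, y) = 92 (F(K, y) = -10 + 102 = 92)
F(-20 + 89, -209) - 31804 = 92 - 31804 = -31712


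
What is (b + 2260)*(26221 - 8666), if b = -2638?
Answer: -6635790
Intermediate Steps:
(b + 2260)*(26221 - 8666) = (-2638 + 2260)*(26221 - 8666) = -378*17555 = -6635790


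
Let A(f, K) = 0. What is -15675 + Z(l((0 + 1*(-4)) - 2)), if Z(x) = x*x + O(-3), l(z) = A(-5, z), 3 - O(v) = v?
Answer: -15669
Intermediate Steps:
O(v) = 3 - v
l(z) = 0
Z(x) = 6 + x² (Z(x) = x*x + (3 - 1*(-3)) = x² + (3 + 3) = x² + 6 = 6 + x²)
-15675 + Z(l((0 + 1*(-4)) - 2)) = -15675 + (6 + 0²) = -15675 + (6 + 0) = -15675 + 6 = -15669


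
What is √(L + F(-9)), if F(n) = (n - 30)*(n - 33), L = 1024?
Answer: 11*√22 ≈ 51.595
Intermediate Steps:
F(n) = (-33 + n)*(-30 + n) (F(n) = (-30 + n)*(-33 + n) = (-33 + n)*(-30 + n))
√(L + F(-9)) = √(1024 + (990 + (-9)² - 63*(-9))) = √(1024 + (990 + 81 + 567)) = √(1024 + 1638) = √2662 = 11*√22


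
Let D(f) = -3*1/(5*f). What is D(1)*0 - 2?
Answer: -2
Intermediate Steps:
D(f) = -3/(5*f)
D(1)*0 - 2 = -⅗/1*0 - 2 = -⅗*1*0 - 2 = -⅗*0 - 2 = 0 - 2 = -2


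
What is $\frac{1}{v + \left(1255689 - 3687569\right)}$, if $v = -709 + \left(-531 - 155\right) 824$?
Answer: $- \frac{1}{2997853} \approx -3.3357 \cdot 10^{-7}$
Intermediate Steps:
$v = -565973$ ($v = -709 - 565264 = -565973$)
$\frac{1}{v + \left(1255689 - 3687569\right)} = \frac{1}{-565973 + \left(1255689 - 3687569\right)} = \frac{1}{-565973 - 2431880} = \frac{1}{-2997853} = - \frac{1}{2997853}$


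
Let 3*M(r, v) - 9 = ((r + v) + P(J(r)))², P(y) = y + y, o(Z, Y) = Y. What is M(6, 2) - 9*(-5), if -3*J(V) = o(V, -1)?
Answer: 1972/27 ≈ 73.037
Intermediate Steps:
J(V) = ⅓ (J(V) = -⅓*(-1) = ⅓)
P(y) = 2*y
M(r, v) = 3 + (⅔ + r + v)²/3 (M(r, v) = 3 + ((r + v) + 2*(⅓))²/3 = 3 + ((r + v) + ⅔)²/3 = 3 + (⅔ + r + v)²/3)
M(6, 2) - 9*(-5) = (3 + (2 + 3*6 + 3*2)²/27) - 9*(-5) = (3 + (2 + 18 + 6)²/27) + 45 = (3 + (1/27)*26²) + 45 = (3 + (1/27)*676) + 45 = (3 + 676/27) + 45 = 757/27 + 45 = 1972/27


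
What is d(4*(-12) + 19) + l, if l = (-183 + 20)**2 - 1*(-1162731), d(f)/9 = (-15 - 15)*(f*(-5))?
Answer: 1150150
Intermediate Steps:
d(f) = 1350*f (d(f) = 9*((-15 - 15)*(f*(-5))) = 9*(-(-150)*f) = 9*(150*f) = 1350*f)
l = 1189300 (l = (-163)**2 + 1162731 = 26569 + 1162731 = 1189300)
d(4*(-12) + 19) + l = 1350*(4*(-12) + 19) + 1189300 = 1350*(-48 + 19) + 1189300 = 1350*(-29) + 1189300 = -39150 + 1189300 = 1150150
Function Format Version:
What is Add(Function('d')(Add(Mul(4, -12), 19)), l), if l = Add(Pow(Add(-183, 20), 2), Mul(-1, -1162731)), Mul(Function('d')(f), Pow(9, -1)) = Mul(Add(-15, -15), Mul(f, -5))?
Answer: 1150150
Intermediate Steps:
Function('d')(f) = Mul(1350, f) (Function('d')(f) = Mul(9, Mul(Add(-15, -15), Mul(f, -5))) = Mul(9, Mul(-30, Mul(-5, f))) = Mul(9, Mul(150, f)) = Mul(1350, f))
l = 1189300 (l = Add(Pow(-163, 2), 1162731) = Add(26569, 1162731) = 1189300)
Add(Function('d')(Add(Mul(4, -12), 19)), l) = Add(Mul(1350, Add(Mul(4, -12), 19)), 1189300) = Add(Mul(1350, Add(-48, 19)), 1189300) = Add(Mul(1350, -29), 1189300) = Add(-39150, 1189300) = 1150150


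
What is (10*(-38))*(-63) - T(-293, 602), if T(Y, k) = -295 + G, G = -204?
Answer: 24439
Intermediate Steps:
T(Y, k) = -499 (T(Y, k) = -295 - 204 = -499)
(10*(-38))*(-63) - T(-293, 602) = (10*(-38))*(-63) - 1*(-499) = -380*(-63) + 499 = 23940 + 499 = 24439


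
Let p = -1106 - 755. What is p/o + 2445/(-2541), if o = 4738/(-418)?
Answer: 327509068/2006543 ≈ 163.22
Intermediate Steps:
p = -1861
o = -2369/209 (o = 4738*(-1/418) = -2369/209 ≈ -11.335)
p/o + 2445/(-2541) = -1861/(-2369/209) + 2445/(-2541) = -1861*(-209/2369) + 2445*(-1/2541) = 388949/2369 - 815/847 = 327509068/2006543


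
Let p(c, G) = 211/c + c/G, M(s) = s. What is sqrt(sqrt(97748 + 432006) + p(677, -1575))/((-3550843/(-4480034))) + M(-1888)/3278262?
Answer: -944/1639131 + 4480034*sqrt(-597132956 + 5053077225*sqrt(529754))/252411674655 ≈ 34.035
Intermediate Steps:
sqrt(sqrt(97748 + 432006) + p(677, -1575))/((-3550843/(-4480034))) + M(-1888)/3278262 = sqrt(sqrt(97748 + 432006) + (211/677 + 677/(-1575)))/((-3550843/(-4480034))) - 1888/3278262 = sqrt(sqrt(529754) + (211*(1/677) + 677*(-1/1575)))/((-3550843*(-1/4480034))) - 1888*1/3278262 = sqrt(sqrt(529754) + (211/677 - 677/1575))/(3550843/4480034) - 944/1639131 = sqrt(sqrt(529754) - 126004/1066275)*(4480034/3550843) - 944/1639131 = sqrt(-126004/1066275 + sqrt(529754))*(4480034/3550843) - 944/1639131 = 4480034*sqrt(-126004/1066275 + sqrt(529754))/3550843 - 944/1639131 = -944/1639131 + 4480034*sqrt(-126004/1066275 + sqrt(529754))/3550843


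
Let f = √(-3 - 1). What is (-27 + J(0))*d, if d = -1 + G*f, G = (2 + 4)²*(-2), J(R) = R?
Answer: 27 + 3888*I ≈ 27.0 + 3888.0*I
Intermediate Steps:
f = 2*I (f = √(-4) = 2*I ≈ 2.0*I)
G = -72 (G = 6²*(-2) = 36*(-2) = -72)
d = -1 - 144*I ≈ -1.0 - 144.0*I
(-27 + J(0))*d = (-27 + 0)*(-1 - 144*I) = -27*(-1 - 144*I) = 27 + 3888*I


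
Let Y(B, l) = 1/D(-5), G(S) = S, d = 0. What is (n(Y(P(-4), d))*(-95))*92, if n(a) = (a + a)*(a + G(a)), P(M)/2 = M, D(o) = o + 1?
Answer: -2185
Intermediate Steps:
D(o) = 1 + o
P(M) = 2*M
Y(B, l) = -¼ (Y(B, l) = 1/(1 - 5) = 1/(-4) = -¼)
n(a) = 4*a² (n(a) = (a + a)*(a + a) = (2*a)*(2*a) = 4*a²)
(n(Y(P(-4), d))*(-95))*92 = ((4*(-¼)²)*(-95))*92 = ((4*(1/16))*(-95))*92 = ((¼)*(-95))*92 = -95/4*92 = -2185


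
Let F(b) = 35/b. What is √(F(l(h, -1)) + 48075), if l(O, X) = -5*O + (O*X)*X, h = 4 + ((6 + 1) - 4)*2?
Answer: √769186/4 ≈ 219.26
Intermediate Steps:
h = 10 (h = 4 + (7 - 4)*2 = 4 + 3*2 = 4 + 6 = 10)
l(O, X) = -5*O + O*X²
√(F(l(h, -1)) + 48075) = √(35/((10*(-5 + (-1)²))) + 48075) = √(35/((10*(-5 + 1))) + 48075) = √(35/((10*(-4))) + 48075) = √(35/(-40) + 48075) = √(35*(-1/40) + 48075) = √(-7/8 + 48075) = √(384593/8) = √769186/4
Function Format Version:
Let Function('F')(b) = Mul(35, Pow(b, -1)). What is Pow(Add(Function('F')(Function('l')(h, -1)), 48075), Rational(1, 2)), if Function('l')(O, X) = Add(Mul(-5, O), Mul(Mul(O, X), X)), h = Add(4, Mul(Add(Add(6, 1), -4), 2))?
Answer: Mul(Rational(1, 4), Pow(769186, Rational(1, 2))) ≈ 219.26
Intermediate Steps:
h = 10 (h = Add(4, Mul(Add(7, -4), 2)) = Add(4, Mul(3, 2)) = Add(4, 6) = 10)
Function('l')(O, X) = Add(Mul(-5, O), Mul(O, Pow(X, 2)))
Pow(Add(Function('F')(Function('l')(h, -1)), 48075), Rational(1, 2)) = Pow(Add(Mul(35, Pow(Mul(10, Add(-5, Pow(-1, 2))), -1)), 48075), Rational(1, 2)) = Pow(Add(Mul(35, Pow(Mul(10, Add(-5, 1)), -1)), 48075), Rational(1, 2)) = Pow(Add(Mul(35, Pow(Mul(10, -4), -1)), 48075), Rational(1, 2)) = Pow(Add(Mul(35, Pow(-40, -1)), 48075), Rational(1, 2)) = Pow(Add(Mul(35, Rational(-1, 40)), 48075), Rational(1, 2)) = Pow(Add(Rational(-7, 8), 48075), Rational(1, 2)) = Pow(Rational(384593, 8), Rational(1, 2)) = Mul(Rational(1, 4), Pow(769186, Rational(1, 2)))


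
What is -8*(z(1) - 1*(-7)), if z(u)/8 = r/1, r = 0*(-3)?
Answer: -56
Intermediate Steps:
r = 0
z(u) = 0 (z(u) = 8*(0/1) = 8*(0*1) = 8*0 = 0)
-8*(z(1) - 1*(-7)) = -8*(0 - 1*(-7)) = -8*(0 + 7) = -8*7 = -56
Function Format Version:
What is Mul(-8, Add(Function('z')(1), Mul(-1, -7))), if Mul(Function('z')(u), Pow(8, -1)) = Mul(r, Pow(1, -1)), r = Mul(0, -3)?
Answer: -56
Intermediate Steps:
r = 0
Function('z')(u) = 0 (Function('z')(u) = Mul(8, Mul(0, Pow(1, -1))) = Mul(8, Mul(0, 1)) = Mul(8, 0) = 0)
Mul(-8, Add(Function('z')(1), Mul(-1, -7))) = Mul(-8, Add(0, Mul(-1, -7))) = Mul(-8, Add(0, 7)) = Mul(-8, 7) = -56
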